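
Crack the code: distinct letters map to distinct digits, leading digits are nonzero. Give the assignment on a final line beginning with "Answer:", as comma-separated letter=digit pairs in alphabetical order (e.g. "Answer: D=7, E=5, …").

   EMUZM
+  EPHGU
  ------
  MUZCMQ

Step 1. [col 1: M + U ≡ Q (mod 10)] column 1 (M + U ≡ Q (mod 10), carry-in 0) doesn't pin Q yet; pick Q=5 and continue ⇒ Q=5.
Step 2. [col 1: M + U ≡ Q (mod 10)] column 1 (M + U ≡ Q (mod 10), carry-in 0) doesn't pin M yet; pick M=1 and continue. So M=1.
Step 3. [col 1: M + U ≡ Q (mod 10)] column 1 reads M+U+carry(0)=Q with M=1, Q=5; with digits 1,5 already taken and all letters distinct, the only value for U is 4 ⇒ U=4.
Step 4. [col 2: Z + G ≡ M (mod 10)] several values work for Z in column 2 (Z + G ≡ M (mod 10), carry-in 0); try Z=2, so Z=2.
Step 5. [col 2: Z + G ≡ M (mod 10)] column 2 reads Z+G+carry(0)=M with Z=2, M=1; with digits 1,2,4,5 already taken and all letters distinct, the only value for G is 9. So G=9.
Step 6. [col 3: U + H ≡ C (mod 10)] no forcing yet in column 3 (carry-in 1); C=3 is free and consistent — try it. So C=3.
Step 7. [col 3: U + H ≡ C (mod 10)] from column 3 (U=4, C=3, carry-in 1, digits 1,2,3,4,5,9 already taken and all letters distinct): H must equal 8 ⇒ H=8.
Step 8. [col 4: M + P ≡ Z (mod 10)] column 4: given M=1, Z=2, carry-in 1, and digits 1,2,3,4,5,8,9 already taken and all letters distinct, M+P≡Z (mod 10) forces P=0, so P=0.
Step 9. [col 5: E + E ≡ U (mod 10)] in column 5 we have E+E≡U with carry-in 0; given U=4 and digits 0,1,2,3,4,5,8,9 already taken and all letters distinct, that pins E to 7, so E=7.

Answer: C=3, E=7, G=9, H=8, M=1, P=0, Q=5, U=4, Z=2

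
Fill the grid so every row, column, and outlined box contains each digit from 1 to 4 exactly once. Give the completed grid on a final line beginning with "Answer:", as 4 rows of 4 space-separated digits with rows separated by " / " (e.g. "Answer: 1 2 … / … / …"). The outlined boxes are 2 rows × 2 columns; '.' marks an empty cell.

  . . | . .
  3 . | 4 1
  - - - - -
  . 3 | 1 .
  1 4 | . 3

Step 1. [r1c4∈{2}] r1c4 is down to just 2. So r1c4=2.
Step 2. [r1c1∈{4}] nothing but 4 survives at r1c1, so r1c1=4.
Step 3. [r1c2∈{1}] only 1 remains possible at r1c2 ⇒ r1c2=1.
Step 4. [r3c4∈{4}] nothing but 4 survives at r3c4 ⇒ r3c4=4.
Step 5. [r4c3∈{2}] r4c3 is down to just 2 ⇒ r4c3=2.
Step 6. [r1c3∈{3}] r1c3's peers cover all but 3 ⇒ r1c3=3.
Step 7. [r3c1∈{2}] r3c1's peers cover all but 2. So r3c1=2.
Step 8. [r2c2∈{2}] r2c2 has the single candidate 2. So r2c2=2.

Answer: 4 1 3 2 / 3 2 4 1 / 2 3 1 4 / 1 4 2 3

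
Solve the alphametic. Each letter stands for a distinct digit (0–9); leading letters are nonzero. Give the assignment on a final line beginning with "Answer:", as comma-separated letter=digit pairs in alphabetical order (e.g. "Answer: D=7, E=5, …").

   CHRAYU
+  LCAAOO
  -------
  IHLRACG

Step 1. [col 1: U + O ≡ G (mod 10)] several values work for O in column 1 (U + O ≡ G (mod 10), carry-in 0); try O=2. So O=2.
Step 2. [I] the sum has 7 digits but both addends have 6; that extra leading digit I is the final carry, namely 1, so I=1.
Step 3. [col 1: U + O ≡ G (mod 10)] column 1 (U + O ≡ G (mod 10), carry-in 0) doesn't pin G yet; pick G=8 and continue ⇒ G=8.
Step 4. [col 1: U + O ≡ G (mod 10)] from column 1 (O=2, G=8, carry-in 0, digits 1,2,8 already taken and all letters distinct): U must equal 6. So U=6.
Step 5. [col 2: Y + O ≡ C (mod 10)] Y=3 is one option consistent with column 2 (Y + O ≡ C (mod 10), carry-in 0) — take it. So Y=3.
Step 6. [col 2: Y + O ≡ C (mod 10)] from column 2 (Y=3, O=2, carry-in 0, digits 1,2,3,6,8 already taken and all letters distinct): C must equal 5, so C=5.
Step 7. [col 3: A + A ≡ A (mod 10)] column 3: given nothing yet, carry-in 0, and digits 1,2,3,5,6,8 already taken and all letters distinct, A+A≡A (mod 10) forces A=0. So A=0.
Step 8. [col 4: R + A ≡ R (mod 10)] column 4 (R + A ≡ R (mod 10), carry-in 0) doesn't pin R yet; pick R=7 and continue, so R=7.
Step 9. [col 5: H + C ≡ L (mod 10)] several values work for L in column 5 (H + C ≡ L (mod 10), carry-in 0); try L=9. So L=9.
Step 10. [col 5: H + C ≡ L (mod 10)] from column 5 (C=5, L=9, carry-in 0, digits 0,1,2,3,5,6,7,8,9 already taken and all letters distinct): H must equal 4. So H=4.

Answer: A=0, C=5, G=8, H=4, I=1, L=9, O=2, R=7, U=6, Y=3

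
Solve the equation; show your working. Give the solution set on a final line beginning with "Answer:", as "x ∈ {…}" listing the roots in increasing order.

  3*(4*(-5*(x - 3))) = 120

Step 1. [3*(4*(-5*(x - 3))) = 120] 3 out front; divide by 3, so div: 4*(-5*(x - 3)) = 40.
Step 2. [4*(-5*(x - 3)) = 40] leading coefficient 4: divide by 4, so div: -5*(x - 3) = 10.
Step 3. [-5*(x - 3) = 10] -5 out front; divide by -5, so div: x - 3 = -2.
Step 4. [x - 3 = -2] the outer -3 inverts by adding 3. So sub: x = 1.

Answer: x ∈ {1}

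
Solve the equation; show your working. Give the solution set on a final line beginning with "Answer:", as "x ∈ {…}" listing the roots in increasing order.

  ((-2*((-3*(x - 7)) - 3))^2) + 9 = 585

Step 1. [((-2*((-3*(x - 7)) - 3))^2) + 9 = 585] subtract 9: x sits inside (… + 9). So sub: (-2*((-3*(x - 7)) - 3))^2 = 576.
Step 2. [(-2*((-3*(x - 7)) - 3))^2 = 576] LHS squared, RHS 576 ≥ 0: apply √ (±). So sqrt: -2*((-3*(x - 7)) - 3) = 24 or -24.
Step 3. [-2*((-3*(x - 7)) - 3) = 24 or -24] LHS = -2·(…); ÷-2 both sides, so div: (-3*(x - 7)) - 3 = -12 or 12.
Step 4. [(-3*(x - 7)) - 3 = -12 or 12] the outer -3 inverts by adding 3, so sub: -3*(x - 7) = -9 or 15.
Step 5. [-3*(x - 7) = -9 or 15] -3·(inner) — divide through by -3. So div: x - 7 = 3 or -5.
Step 6. [x - 7 = 3 or -5] add 7: x sits inside (… - 7), so sub: x = 10 or 2.

Answer: x ∈ {2, 10}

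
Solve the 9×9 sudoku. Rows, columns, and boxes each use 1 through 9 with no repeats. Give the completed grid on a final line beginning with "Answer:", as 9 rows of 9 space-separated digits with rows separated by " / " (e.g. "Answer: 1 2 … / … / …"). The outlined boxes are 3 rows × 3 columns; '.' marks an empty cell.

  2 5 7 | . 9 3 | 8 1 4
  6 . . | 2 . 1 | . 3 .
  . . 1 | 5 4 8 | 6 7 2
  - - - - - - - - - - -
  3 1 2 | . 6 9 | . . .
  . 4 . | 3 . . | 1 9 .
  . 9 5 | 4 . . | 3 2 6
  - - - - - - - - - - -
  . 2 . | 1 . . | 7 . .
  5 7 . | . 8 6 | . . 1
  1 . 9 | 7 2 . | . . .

Step 1. [r8c8∈{4}] r8c8 has the single candidate 4. So r8c8=4.
Step 2. [r9c7∈{5}] r9c7 has the single candidate 5. So r9c7=5.
Step 3. [r9c2∈{3,6,8}] 6 has one home in col 2: r9c2 ⇒ r9c2=6.
Step 4. [r6c6∈{7}] only 7 remains possible at r6c6, so r6c6=7.
Step 5. [r9c8∈{8}] r9c8's peers cover all but 8 ⇒ r9c8=8.
Step 6. [r2c9∈{5,9}] row 2 places 5 nowhere but r2c9. So r2c9=5.
Step 7. [r6c1∈{8}] only 8 remains possible at r6c1. So r6c1=8.
Step 8. [r7c5∈{3,5}] in col 5, 3 fits only at r7c5 ⇒ r7c5=3.
Step 9. [r4c9∈{7,8}] in row 4, 7 fits only at r4c9. So r4c9=7.
Step 10. [r7c3∈{4,8}] 8 has one home in row 7: r7c3. So r7c3=8.
Step 11. [r7c6∈{4,5}] in row 7, 5 fits only at r7c6, so r7c6=5.
Step 12. [r8c7∈{2,9}] row 8 places 2 nowhere but r8c7 ⇒ r8c7=2.
Step 13. [r5c1∈{7}] r5c1 is down to just 7. So r5c1=7.
Step 14. [r2c7∈{9}] r2c7's peers cover all but 9 ⇒ r2c7=9.
Step 15. [r2c3∈{4}] only 4 remains possible at r2c3, so r2c3=4.
Step 16. [r1c4∈{6}] r1c4 has the single candidate 6, so r1c4=6.
Step 17. [r5c6∈{2}] only 2 remains possible at r5c6 ⇒ r5c6=2.
Step 18. [r4c4∈{8}] r4c4 is down to just 8. So r4c4=8.
Step 19. [r4c8∈{5}] nothing but 5 survives at r4c8, so r4c8=5.
Step 20. [r8c3∈{3}] r8c3's peers cover all but 3, so r8c3=3.
Step 21. [r6c5∈{1}] only 1 remains possible at r6c5 ⇒ r6c5=1.
Step 22. [r5c5∈{5}] r5c5 is down to just 5 ⇒ r5c5=5.
Step 23. [r9c6∈{4}] nothing but 4 survives at r9c6. So r9c6=4.
Step 24. [r7c9∈{9}] nothing but 9 survives at r7c9. So r7c9=9.
Step 25. [r5c9∈{8}] r5c9 is down to just 8. So r5c9=8.
Step 26. [r2c5∈{7}] r2c5's peers cover all but 7, so r2c5=7.
Step 27. [r2c2∈{8}] r2c2's peers cover all but 8, so r2c2=8.
Step 28. [r8c4∈{9}] nothing but 9 survives at r8c4, so r8c4=9.
Step 29. [r5c3∈{6}] r5c3's peers cover all but 6. So r5c3=6.
Step 30. [r3c1∈{9}] only 9 remains possible at r3c1, so r3c1=9.
Step 31. [r7c8∈{6}] only 6 remains possible at r7c8 ⇒ r7c8=6.
Step 32. [r9c9∈{3}] r9c9 has the single candidate 3. So r9c9=3.
Step 33. [r4c7∈{4}] only 4 remains possible at r4c7, so r4c7=4.
Step 34. [r3c2∈{3}] r3c2's peers cover all but 3. So r3c2=3.
Step 35. [r7c1∈{4}] only 4 remains possible at r7c1. So r7c1=4.

Answer: 2 5 7 6 9 3 8 1 4 / 6 8 4 2 7 1 9 3 5 / 9 3 1 5 4 8 6 7 2 / 3 1 2 8 6 9 4 5 7 / 7 4 6 3 5 2 1 9 8 / 8 9 5 4 1 7 3 2 6 / 4 2 8 1 3 5 7 6 9 / 5 7 3 9 8 6 2 4 1 / 1 6 9 7 2 4 5 8 3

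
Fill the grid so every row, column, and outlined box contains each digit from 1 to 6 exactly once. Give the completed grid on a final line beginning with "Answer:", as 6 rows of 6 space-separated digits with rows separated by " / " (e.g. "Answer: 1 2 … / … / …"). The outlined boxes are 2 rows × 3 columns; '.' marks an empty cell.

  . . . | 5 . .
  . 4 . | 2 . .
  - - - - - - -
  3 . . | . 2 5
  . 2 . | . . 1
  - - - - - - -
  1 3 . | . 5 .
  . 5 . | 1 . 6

Step 1. [r5c3∈{2,4,6}] row 5 places 6 nowhere but r5c3, so r5c3=6.
Step 2. [r5c4∈{4}] r5c4 has the single candidate 4, so r5c4=4.
Step 3. [r4c5∈{3,4,6}] across box 4, 4 lands solely at r4c5 ⇒ r4c5=4.
Step 4. [r2c6∈{3}] r2c6's peers cover all but 3. So r2c6=3.
Step 5. [r3c4∈{6}] r3c4 is down to just 6 ⇒ r3c4=6.
Step 6. [r1c2∈{1,6}] in col 2, 6 fits only at r1c2 ⇒ r1c2=6.
Step 7. [r1c3∈{1,2,3}] 3 has one home in row 1: r1c3 ⇒ r1c3=3.
Step 8. [r2c3∈{1,5}] across box 1, 1 lands solely at r2c3. So r2c3=1.
Step 9. [r6c1∈{2,4}] in col 1, 4 fits only at r6c1. So r6c1=4.
Step 10. [r2c1∈{5}] only 5 remains possible at r2c1, so r2c1=5.
Step 11. [r3c3∈{4}] r3c3's peers cover all but 4. So r3c3=4.
Step 12. [r2c5∈{6}] r2c5 has the single candidate 6, so r2c5=6.
Step 13. [r6c3∈{2}] r6c3 is down to just 2. So r6c3=2.
Step 14. [r3c2∈{1}] nothing but 1 survives at r3c2. So r3c2=1.
Step 15. [r5c6∈{2}] r5c6 is down to just 2 ⇒ r5c6=2.
Step 16. [r4c3∈{5}] r4c3's peers cover all but 5, so r4c3=5.
Step 17. [r4c1∈{6}] r4c1 has the single candidate 6 ⇒ r4c1=6.
Step 18. [r1c6∈{4}] r1c6 has the single candidate 4 ⇒ r1c6=4.
Step 19. [r6c5∈{3}] r6c5's peers cover all but 3. So r6c5=3.
Step 20. [r4c4∈{3}] r4c4 has the single candidate 3, so r4c4=3.
Step 21. [r1c5∈{1}] nothing but 1 survives at r1c5. So r1c5=1.
Step 22. [r1c1∈{2}] nothing but 2 survives at r1c1 ⇒ r1c1=2.

Answer: 2 6 3 5 1 4 / 5 4 1 2 6 3 / 3 1 4 6 2 5 / 6 2 5 3 4 1 / 1 3 6 4 5 2 / 4 5 2 1 3 6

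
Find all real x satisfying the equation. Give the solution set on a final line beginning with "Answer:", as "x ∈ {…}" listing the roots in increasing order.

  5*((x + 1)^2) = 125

Step 1. [5*((x + 1)^2) = 125] 5 out front; divide by 5 ⇒ div: (x + 1)^2 = 25.
Step 2. [(x + 1)^2 = 25] LHS squared, RHS 25 ≥ 0: apply √ (±), so sqrt: x + 1 = 5 or -5.
Step 3. [x + 1 = 5 or -5] +1 is outermost — subtract 1 both sides. So sub: x = 4 or -6.

Answer: x ∈ {-6, 4}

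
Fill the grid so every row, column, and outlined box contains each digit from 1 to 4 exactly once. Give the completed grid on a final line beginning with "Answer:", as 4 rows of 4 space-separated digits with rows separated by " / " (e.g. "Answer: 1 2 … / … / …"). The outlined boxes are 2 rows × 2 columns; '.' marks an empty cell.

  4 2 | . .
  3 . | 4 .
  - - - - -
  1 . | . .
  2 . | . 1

Step 1. [r4c3∈{3}] only 3 remains possible at r4c3, so r4c3=3.
Step 2. [r3c4∈{2,4}] 4 has one home in col 4: r3c4 ⇒ r3c4=4.
Step 3. [r1c3∈{1}] r1c3 is down to just 1, so r1c3=1.
Step 4. [r3c3∈{2}] r3c3 has the single candidate 2, so r3c3=2.
Step 5. [r2c2∈{1}] r2c2 is down to just 1 ⇒ r2c2=1.
Step 6. [r3c2∈{3}] r3c2 has the single candidate 3. So r3c2=3.
Step 7. [r2c4∈{2}] r2c4's peers cover all but 2. So r2c4=2.
Step 8. [r1c4∈{3}] r1c4 is down to just 3. So r1c4=3.
Step 9. [r4c2∈{4}] nothing but 4 survives at r4c2. So r4c2=4.

Answer: 4 2 1 3 / 3 1 4 2 / 1 3 2 4 / 2 4 3 1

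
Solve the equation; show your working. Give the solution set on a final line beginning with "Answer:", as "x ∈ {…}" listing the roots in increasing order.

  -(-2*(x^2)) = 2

Step 1. [-(-2*(x^2)) = 2] flip signs both sides, so neg: -2*(x^2) = -2.
Step 2. [-2*(x^2) = -2] -2 out front; divide by -2. So div: x^2 = 1.
Step 3. [x^2 = 1] √ both sides: 1 ≥ 0 gives two branches. So sqrt: x = 1 or -1.

Answer: x ∈ {-1, 1}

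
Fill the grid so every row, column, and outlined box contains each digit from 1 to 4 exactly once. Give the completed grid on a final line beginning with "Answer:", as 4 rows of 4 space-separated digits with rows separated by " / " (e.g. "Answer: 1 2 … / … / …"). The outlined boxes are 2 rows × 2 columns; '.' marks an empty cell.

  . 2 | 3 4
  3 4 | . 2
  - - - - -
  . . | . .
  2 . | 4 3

Step 1. [r3c4∈{1}] r3c4 has the single candidate 1 ⇒ r3c4=1.
Step 2. [r2c3∈{1}] nothing but 1 survives at r2c3 ⇒ r2c3=1.
Step 3. [r1c1∈{1}] nothing but 1 survives at r1c1. So r1c1=1.
Step 4. [r3c3∈{2}] nothing but 2 survives at r3c3 ⇒ r3c3=2.
Step 5. [r4c2∈{1}] nothing but 1 survives at r4c2, so r4c2=1.
Step 6. [r3c1∈{4}] only 4 remains possible at r3c1, so r3c1=4.
Step 7. [r3c2∈{3}] r3c2's peers cover all but 3 ⇒ r3c2=3.

Answer: 1 2 3 4 / 3 4 1 2 / 4 3 2 1 / 2 1 4 3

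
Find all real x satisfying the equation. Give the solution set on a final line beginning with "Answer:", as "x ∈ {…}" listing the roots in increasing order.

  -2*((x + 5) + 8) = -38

Step 1. [-2*((x + 5) + 8) = -38] leading coefficient -2: divide by -2, so div: (x + 5) + 8 = 19.
Step 2. [(x + 5) + 8 = 19] +8 is outermost — subtract 8 both sides ⇒ sub: x + 5 = 11.
Step 3. [x + 5 = 11] subtract 5: x sits inside (… + 5) ⇒ sub: x = 6.

Answer: x ∈ {6}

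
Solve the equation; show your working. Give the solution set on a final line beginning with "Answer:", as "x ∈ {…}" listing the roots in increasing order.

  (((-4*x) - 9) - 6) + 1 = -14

Step 1. [(((-4*x) - 9) - 6) + 1 = -14] peel the +1: subtract 1 from each side, so sub: ((-4*x) - 9) - 6 = -15.
Step 2. [((-4*x) - 9) - 6 = -15] the outer -6 inverts by adding 6 ⇒ sub: (-4*x) - 9 = -9.
Step 3. [(-4*x) - 9 = -9] 9 comes off first (add 9). So sub: -4*x = 0.
Step 4. [-4*x = 0] -4 out front; divide by -4, so div: x = 0.

Answer: x ∈ {0}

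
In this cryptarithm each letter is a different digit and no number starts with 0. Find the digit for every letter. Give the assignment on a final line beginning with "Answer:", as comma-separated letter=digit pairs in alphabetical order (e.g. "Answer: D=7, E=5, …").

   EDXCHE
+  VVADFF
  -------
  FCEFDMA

Step 1. [col 1: E + F ≡ A (mod 10)] column 1 (E + F ≡ A (mod 10), carry-in 0) doesn't pin E yet; pick E=2 and continue, so E=2.
Step 2. [col 1: E + F ≡ A (mod 10)] column 1 (E + F ≡ A (mod 10), carry-in 0) doesn't pin A yet; pick A=3 and continue ⇒ A=3.
Step 3. [col 1: E + F ≡ A (mod 10)] in column 1 we have E+F≡A with carry-in 0; given E=2, A=3 and digits 2,3 already taken and all letters distinct, that pins F to 1 ⇒ F=1.
Step 4. [col 2: H + F ≡ M (mod 10)] M=6 is one option consistent with column 2 (H + F ≡ M (mod 10), carry-in 0) — take it ⇒ M=6.
Step 5. [col 2: H + F ≡ M (mod 10)] column 2 reads H+F+carry(0)=M with F=1, M=6; with digits 1,2,3,6 already taken and all letters distinct, the only value for H is 5, so H=5.
Step 6. [col 3: C + D ≡ D (mod 10)] column 3: given nothing yet, carry-in 0, and digits 1,2,3,5,6 already taken and all letters distinct, C+D≡D (mod 10) forces C=0, so C=0.
Step 7. [col 3: C + D ≡ D (mod 10)] no forcing yet in column 3 (carry-in 0); D=4 is free and consistent — try it, so D=4.
Step 8. [col 4: X + A ≡ F (mod 10)] in column 4 we have X+A≡F with carry-in 0; given A=3, F=1 and digits 0,1,2,3,4,5,6 already taken and all letters distinct, that pins X to 8. So X=8.
Step 9. [col 5: D + V ≡ E (mod 10)] column 5 reads D+V+carry(1)=E with D=4, E=2; with digits 0,1,2,3,4,5,6,8 already taken and all letters distinct, the only value for V is 7, so V=7.

Answer: A=3, C=0, D=4, E=2, F=1, H=5, M=6, V=7, X=8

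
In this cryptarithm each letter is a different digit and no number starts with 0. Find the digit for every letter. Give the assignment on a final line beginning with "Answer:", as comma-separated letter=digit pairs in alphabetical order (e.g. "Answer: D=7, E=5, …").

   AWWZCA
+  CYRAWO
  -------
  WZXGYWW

Step 1. [col 1: A + O ≡ W (mod 10)] column 1 (A + O ≡ W (mod 10), carry-in 0) doesn't pin O yet; pick O=8 and continue ⇒ O=8.
Step 2. [col 1: A + O ≡ W (mod 10)] several values work for A in column 1 (A + O ≡ W (mod 10), carry-in 0); try A=3. So A=3.
Step 3. [col 1: A + O ≡ W (mod 10)] from column 1 (A=3, O=8, carry-in 0, digits 3,8 already taken and all letters distinct): W must equal 1, so W=1.
Step 4. [col 2: C + W ≡ W (mod 10)] from column 2 (W=1, carry-in 1, digits 1,3,8 already taken and all letters distinct): C must equal 9, so C=9.
Step 5. [col 3: Z + A ≡ Y (mod 10)] Y=6 is one option consistent with column 3 (Z + A ≡ Y (mod 10), carry-in 1) — take it. So Y=6.
Step 6. [col 3: Z + A ≡ Y (mod 10)] from column 3 (A=3, Y=6, carry-in 1, digits 1,3,6,8,9 already taken and all letters distinct): Z must equal 2, so Z=2.
Step 7. [col 4: W + R ≡ G (mod 10)] column 4 reads W+R+carry(0)=G with W=1; with digits 1,2,3,6,8,9 already taken and all letters distinct, the only value for R is 4. So R=4.
Step 8. [col 4: W + R ≡ G (mod 10)] from column 4 (W=1, R=4, carry-in 0, digits 1,2,3,4,6,8,9 already taken and all letters distinct): G must equal 5 ⇒ G=5.
Step 9. [col 5: W + Y ≡ X (mod 10)] from column 5 (W=1, Y=6, carry-in 0, digits 1,2,3,4,5,6,8,9 already taken and all letters distinct): X must equal 7. So X=7.

Answer: A=3, C=9, G=5, O=8, R=4, W=1, X=7, Y=6, Z=2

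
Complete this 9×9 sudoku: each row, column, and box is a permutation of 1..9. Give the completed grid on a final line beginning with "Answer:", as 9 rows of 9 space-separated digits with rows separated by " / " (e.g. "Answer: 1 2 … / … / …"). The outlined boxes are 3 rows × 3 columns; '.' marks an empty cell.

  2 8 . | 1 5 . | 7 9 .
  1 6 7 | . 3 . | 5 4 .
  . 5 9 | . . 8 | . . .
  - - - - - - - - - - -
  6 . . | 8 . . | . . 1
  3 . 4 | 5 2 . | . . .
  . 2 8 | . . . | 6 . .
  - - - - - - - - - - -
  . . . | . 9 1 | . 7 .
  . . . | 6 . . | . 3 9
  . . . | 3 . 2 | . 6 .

Step 1. [r7c4∈{4}] only 4 remains possible at r7c4 ⇒ r7c4=4.
Step 2. [r4c3∈{5}] only 5 remains possible at r4c3. So r4c3=5.
Step 3. [r9c3∈{1}] r9c3 has the single candidate 1, so r9c3=1.
Step 4. [r3c5∈{4,6,7}] col 5 places 6 nowhere but r3c5. So r3c5=6.
Step 5. [r2c6∈{9}] nothing but 9 survives at r2c6. So r2c6=9.
Step 6. [r2c9∈{2,8}] 8 has one home in row 2: r2c9 ⇒ r2c9=8.
Step 7. [r8c7∈{1,2,4,8}] row 8 places 1 nowhere but r8c7. So r8c7=1.
Step 8. [r5c9∈{7}] r5c9 has the single candidate 7, so r5c9=7.
Step 9. [r1c6∈{4}] nothing but 4 survives at r1c6, so r1c6=4.
Step 10. [r3c4∈{2,7}] 7 has one home in row 3: r3c4 ⇒ r3c4=7.
Step 11. [r4c8∈{2}] only 2 remains possible at r4c8, so r4c8=2.
Step 12. [r3c1∈{4}] r3c1 is down to just 4 ⇒ r3c1=4.
Step 13. [r1c3∈{3}] only 3 remains possible at r1c3, so r1c3=3.
Step 14. [r8c6∈{5,7}] r8c6 is the only open cell in col 6 admitting 5, so r8c6=5.
Step 15. [r6c5∈{1,4,7}] across row 6, 1 lands solely at r6c5 ⇒ r6c5=1.
Step 16. [r6c9∈{3,4,5}] in row 6, 4 fits only at r6c9. So r6c9=4.
Step 17. [r4c7∈{3,9}] across box 6, 3 lands solely at r4c7. So r4c7=3.
Step 18. [r4c2∈{7,9}] 9 has one home in row 4: r4c2, so r4c2=9.
Step 19. [r6c1∈{7}] r6c1 has the single candidate 7. So r6c1=7.
Step 20. [r8c1∈{8}] r8c1's peers cover all but 8. So r8c1=8.
Step 21. [r8c5∈{7}] r8c5 is down to just 7. So r8c5=7.
Step 22. [r7c7∈{2,8}] in row 7, 8 fits only at r7c7 ⇒ r7c7=8.
Step 23. [r7c9∈{2,5}] across box 9, 2 lands solely at r7c9, so r7c9=2.
Step 24. [r8c2∈{4}] only 4 remains possible at r8c2 ⇒ r8c2=4.
Step 25. [r7c1∈{5}] r7c1's peers cover all but 5, so r7c1=5.
Step 26. [r8c3∈{2}] r8c3 is down to just 2. So r8c3=2.
Step 27. [r5c2∈{1}] nothing but 1 survives at r5c2, so r5c2=1.
Step 28. [r4c6∈{7}] r4c6 has the single candidate 7 ⇒ r4c6=7.
Step 29. [r7c3∈{6}] r7c3's peers cover all but 6 ⇒ r7c3=6.
Step 30. [r3c9∈{3}] r3c9's peers cover all but 3 ⇒ r3c9=3.
Step 31. [r1c9∈{6}] r1c9 has the single candidate 6, so r1c9=6.
Step 32. [r2c4∈{2}] r2c4 has the single candidate 2. So r2c4=2.
Step 33. [r6c4∈{9}] only 9 remains possible at r6c4 ⇒ r6c4=9.
Step 34. [r9c2∈{7}] only 7 remains possible at r9c2, so r9c2=7.
Step 35. [r9c9∈{5}] only 5 remains possible at r9c9. So r9c9=5.
Step 36. [r4c5∈{4}] r4c5 is down to just 4 ⇒ r4c5=4.
Step 37. [r5c8∈{8}] r5c8 has the single candidate 8 ⇒ r5c8=8.
Step 38. [r5c7∈{9}] r5c7 has the single candidate 9, so r5c7=9.
Step 39. [r5c6∈{6}] only 6 remains possible at r5c6. So r5c6=6.
Step 40. [r9c1∈{9}] only 9 remains possible at r9c1, so r9c1=9.
Step 41. [r6c6∈{3}] only 3 remains possible at r6c6 ⇒ r6c6=3.
Step 42. [r9c5∈{8}] r9c5 has the single candidate 8, so r9c5=8.
Step 43. [r9c7∈{4}] r9c7 has the single candidate 4 ⇒ r9c7=4.
Step 44. [r6c8∈{5}] r6c8's peers cover all but 5, so r6c8=5.
Step 45. [r7c2∈{3}] r7c2 has the single candidate 3 ⇒ r7c2=3.
Step 46. [r3c7∈{2}] only 2 remains possible at r3c7. So r3c7=2.
Step 47. [r3c8∈{1}] only 1 remains possible at r3c8, so r3c8=1.

Answer: 2 8 3 1 5 4 7 9 6 / 1 6 7 2 3 9 5 4 8 / 4 5 9 7 6 8 2 1 3 / 6 9 5 8 4 7 3 2 1 / 3 1 4 5 2 6 9 8 7 / 7 2 8 9 1 3 6 5 4 / 5 3 6 4 9 1 8 7 2 / 8 4 2 6 7 5 1 3 9 / 9 7 1 3 8 2 4 6 5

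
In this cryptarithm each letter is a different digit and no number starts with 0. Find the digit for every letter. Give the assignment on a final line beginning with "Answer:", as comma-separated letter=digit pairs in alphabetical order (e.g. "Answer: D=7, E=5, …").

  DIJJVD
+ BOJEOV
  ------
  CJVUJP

Step 1. [col 1: D + V ≡ P (mod 10)] no forcing yet in column 1 (carry-in 0); P=6 is free and consistent — try it. So P=6.
Step 2. [col 1: D + V ≡ P (mod 10)] no forcing yet in column 1 (carry-in 0); V=5 is free and consistent — try it, so V=5.
Step 3. [col 1: D + V ≡ P (mod 10)] from column 1 (V=5, P=6, carry-in 0, digits 5,6 already taken and all letters distinct): D must equal 1, so D=1.
Step 4. [col 2: V + O ≡ J (mod 10)] several values work for O in column 2 (V + O ≡ J (mod 10), carry-in 0); try O=2 ⇒ O=2.
Step 5. [col 2: V + O ≡ J (mod 10)] column 2 reads V+O+carry(0)=J with V=5, O=2; with digits 1,2,5,6 already taken and all letters distinct, the only value for J is 7 ⇒ J=7.
Step 6. [col 3: J + E ≡ U (mod 10)] from column 3 (J=7, carry-in 0, digits 1,2,5,6,7 already taken and all letters distinct): E must equal 3 ⇒ E=3.
Step 7. [col 3: J + E ≡ U (mod 10)] column 3 reads J+E+carry(0)=U with J=7, E=3; with digits 1,2,3,5,6,7 already taken and all letters distinct, the only value for U is 0, so U=0.
Step 8. [col 5: I + O ≡ J (mod 10)] column 5: given O=2, J=7, carry-in 1, and digits 0,1,2,3,5,6,7 already taken and all letters distinct, I+O≡J (mod 10) forces I=4 ⇒ I=4.
Step 9. [col 6: D + B ≡ C (mod 10)] column 6 reads D+B+carry(0)=C with D=1; with digits 0,1,2,3,4,5,6,7 already taken and all letters distinct, the only value for C is 9, so C=9.
Step 10. [col 6: D + B ≡ C (mod 10)] from column 6 (D=1, C=9, carry-in 0, digits 0,1,2,3,4,5,6,7,9 already taken and all letters distinct): B must equal 8. So B=8.

Answer: B=8, C=9, D=1, E=3, I=4, J=7, O=2, P=6, U=0, V=5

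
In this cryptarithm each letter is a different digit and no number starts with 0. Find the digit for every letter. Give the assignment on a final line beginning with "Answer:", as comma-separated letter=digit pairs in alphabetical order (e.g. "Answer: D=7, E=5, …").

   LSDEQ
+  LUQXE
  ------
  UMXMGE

Step 1. [col 1: Q + E ≡ E (mod 10)] in column 1 we have Q+E≡E with carry-in 0; given nothing yet and all letters distinct, none taken yet, that pins Q to 0 ⇒ Q=0.
Step 2. [col 1: Q + E ≡ E (mod 10)] no forcing yet in column 1 (carry-in 0); E=6 is free and consistent — try it. So E=6.
Step 3. [col 2: E + X ≡ G (mod 10)] column 2 (E + X ≡ G (mod 10), carry-in 0) doesn't pin G yet; pick G=5 and continue, so G=5.
Step 4. [col 2: E + X ≡ G (mod 10)] from column 2 (E=6, G=5, carry-in 0, digits 0,5,6 already taken and all letters distinct): X must equal 9 ⇒ X=9.
Step 5. [col 3: D + Q ≡ M (mod 10)] column 3 (D + Q ≡ M (mod 10), carry-in 1) doesn't pin D yet; pick D=3 and continue ⇒ D=3.
Step 6. [U] U is the leading digit of a 6-digit sum of two 5-digit numbers; the final carry is exactly 1, so U=1.
Step 7. [col 3: D + Q ≡ M (mod 10)] column 3: given D=3, Q=0, carry-in 1, and digits 0,1,3,5,6,9 already taken and all letters distinct, D+Q≡M (mod 10) forces M=4, so M=4.
Step 8. [col 4: S + U ≡ X (mod 10)] from column 4 (U=1, X=9, carry-in 0, digits 0,1,3,4,5,6,9 already taken and all letters distinct): S must equal 8 ⇒ S=8.
Step 9. [col 5: L + L ≡ M (mod 10)] column 5 (L + L ≡ M (mod 10), carry-in 0) doesn't pin L yet; pick L=7 and continue, so L=7.

Answer: D=3, E=6, G=5, L=7, M=4, Q=0, S=8, U=1, X=9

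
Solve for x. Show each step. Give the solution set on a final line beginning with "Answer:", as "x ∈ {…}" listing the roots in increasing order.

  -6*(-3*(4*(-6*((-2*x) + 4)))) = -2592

Step 1. [-6*(-3*(4*(-6*((-2*x) + 4)))) = -2592] leading coefficient -6: divide by -6. So div: -3*(4*(-6*((-2*x) + 4))) = 432.
Step 2. [-3*(4*(-6*((-2*x) + 4))) = 432] -3·(inner) — divide through by -3, so div: 4*(-6*((-2*x) + 4)) = -144.
Step 3. [4*(-6*((-2*x) + 4)) = -144] 4 out front; divide by 4. So div: -6*((-2*x) + 4) = -36.
Step 4. [-6*((-2*x) + 4) = -36] LHS = -6·(…); ÷-6 both sides, so div: (-2*x) + 4 = 6.
Step 5. [(-2*x) + 4 = 6] -2 | LHS and -2 | 6: pull -2 out, so factor: x - 2 = -3.
Step 6. [x - 2 = -3] the outer -2 inverts by adding 2. So sub: x = -1.

Answer: x ∈ {-1}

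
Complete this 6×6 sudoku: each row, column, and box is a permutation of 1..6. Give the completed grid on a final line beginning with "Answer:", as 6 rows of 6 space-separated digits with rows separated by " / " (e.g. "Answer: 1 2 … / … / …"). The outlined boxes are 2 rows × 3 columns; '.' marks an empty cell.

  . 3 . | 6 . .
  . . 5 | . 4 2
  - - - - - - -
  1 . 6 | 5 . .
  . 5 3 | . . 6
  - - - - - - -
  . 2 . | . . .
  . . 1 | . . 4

Step 1. [r4c1∈{2,4}] across box 3, 2 lands solely at r4c1. So r4c1=2.
Step 2. [r6c2∈{6}] r6c2 is down to just 6 ⇒ r6c2=6.
Step 3. [r2c4∈{1,3}] 3 has one home in row 2: r2c4, so r2c4=3.
Step 4. [r5c4∈{1}] r5c4 is down to just 1 ⇒ r5c4=1.
Step 5. [r5c5∈{3,5,6}] across row 5, 6 lands solely at r5c5 ⇒ r5c5=6.
Step 6. [r1c6∈{1,5}] col 6 places 1 nowhere but r1c6. So r1c6=1.
Step 7. [r5c6∈{3,5}] 5 has one home in col 6: r5c6, so r5c6=5.
Step 8. [r6c5∈{2,3}] in box 6, 3 fits only at r6c5 ⇒ r6c5=3.
Step 9. [r1c1∈{4}] r1c1's peers cover all but 4 ⇒ r1c1=4.
Step 10. [r5c1∈{3}] r5c1's peers cover all but 3. So r5c1=3.
Step 11. [r4c5∈{1}] r4c5's peers cover all but 1, so r4c5=1.
Step 12. [r2c2∈{1}] only 1 remains possible at r2c2. So r2c2=1.
Step 13. [r1c5∈{5}] r1c5 is down to just 5 ⇒ r1c5=5.
Step 14. [r3c5∈{2}] r3c5's peers cover all but 2 ⇒ r3c5=2.
Step 15. [r4c4∈{4}] r4c4 has the single candidate 4. So r4c4=4.
Step 16. [r5c3∈{4}] r5c3 has the single candidate 4. So r5c3=4.
Step 17. [r3c2∈{4}] r3c2 has the single candidate 4 ⇒ r3c2=4.
Step 18. [r3c6∈{3}] nothing but 3 survives at r3c6 ⇒ r3c6=3.
Step 19. [r2c1∈{6}] r2c1's peers cover all but 6. So r2c1=6.
Step 20. [r1c3∈{2}] r1c3 is down to just 2. So r1c3=2.
Step 21. [r6c1∈{5}] only 5 remains possible at r6c1 ⇒ r6c1=5.
Step 22. [r6c4∈{2}] nothing but 2 survives at r6c4, so r6c4=2.

Answer: 4 3 2 6 5 1 / 6 1 5 3 4 2 / 1 4 6 5 2 3 / 2 5 3 4 1 6 / 3 2 4 1 6 5 / 5 6 1 2 3 4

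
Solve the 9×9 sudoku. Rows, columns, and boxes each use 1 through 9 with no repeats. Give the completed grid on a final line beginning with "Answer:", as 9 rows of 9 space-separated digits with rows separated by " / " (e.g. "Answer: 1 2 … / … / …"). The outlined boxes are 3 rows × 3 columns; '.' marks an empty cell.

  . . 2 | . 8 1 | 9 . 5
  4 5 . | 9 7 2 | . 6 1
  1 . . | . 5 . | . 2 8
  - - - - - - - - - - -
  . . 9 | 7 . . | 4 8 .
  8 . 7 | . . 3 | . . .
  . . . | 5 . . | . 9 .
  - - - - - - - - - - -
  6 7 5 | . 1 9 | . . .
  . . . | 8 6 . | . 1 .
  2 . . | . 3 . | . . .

Step 1. [r9c4∈{4}] r9c4 is down to just 4. So r9c4=4.
Step 2. [r6c1∈{3}] r6c1 has the single candidate 3 ⇒ r6c1=3.
Step 3. [r4c2∈{1,2,6}] 1 has one home in row 4: r4c2. So r4c2=1.
Step 4. [r2c7∈{3}] r2c7 is down to just 3 ⇒ r2c7=3.
Step 5. [r4c9∈{2,3,6}] 3 has one home in row 4: r4c9. So r4c9=3.
Step 6. [r3c7∈{7}] r3c7 has the single candidate 7 ⇒ r3c7=7.
Step 7. [r6c9∈{2,6,7}] row 6 places 7 nowhere but r6c9 ⇒ r6c9=7.
Step 8. [r3c2∈{3,6,9}] r3c2 is the only open cell in row 3 admitting 9, so r3c2=9.
Step 9. [r7c4∈{2}] r7c4 has the single candidate 2. So r7c4=2.
Step 10. [r6c7∈{1,2,6}] across row 6, 1 lands solely at r6c7. So r6c7=1.
Step 11. [r4c6∈{6}] nothing but 6 survives at r4c6. So r4c6=6.
Step 12. [r9c9∈{6,9}] r9c9 is the only open cell in row 9 admitting 9, so r9c9=9.
Step 13. [r5c9∈{2,6}] in col 9, 6 fits only at r5c9 ⇒ r5c9=6.
Step 14. [r5c7∈{2,5}] box 6 places 2 nowhere but r5c7, so r5c7=2.
Step 15. [r5c2∈{4}] r5c2's peers cover all but 4, so r5c2=4.
Step 16. [r8c7∈{5}] r8c7 is down to just 5. So r8c7=5.
Step 17. [r6c2∈{2,6}] in col 2, 2 fits only at r6c2, so r6c2=2.
Step 18. [r1c2∈{3,6}] in col 2, 6 fits only at r1c2, so r1c2=6.
Step 19. [r7c9∈{4}] nothing but 4 survives at r7c9 ⇒ r7c9=4.
Step 20. [r3c3∈{3}] r3c3's peers cover all but 3 ⇒ r3c3=3.
Step 21. [r9c2∈{8}] r9c2 has the single candidate 8. So r9c2=8.
Step 22. [r8c6∈{7}] r8c6 has the single candidate 7 ⇒ r8c6=7.
Step 23. [r6c6∈{4,8}] across row 6, 8 lands solely at r6c6 ⇒ r6c6=8.
Step 24. [r1c1∈{7}] only 7 remains possible at r1c1, so r1c1=7.
Step 25. [r8c1∈{9}] r8c1 has the single candidate 9. So r8c1=9.
Step 26. [r6c5∈{4}] only 4 remains possible at r6c5. So r6c5=4.
Step 27. [r2c3∈{8}] nothing but 8 survives at r2c3. So r2c3=8.
Step 28. [r9c6∈{5}] r9c6 is down to just 5. So r9c6=5.
Step 29. [r5c4∈{1}] r5c4's peers cover all but 1, so r5c4=1.
Step 30. [r3c4∈{6}] only 6 remains possible at r3c4, so r3c4=6.
Step 31. [r4c5∈{2}] only 2 remains possible at r4c5. So r4c5=2.
Step 32. [r4c1∈{5}] only 5 remains possible at r4c1. So r4c1=5.
Step 33. [r5c8∈{5}] r5c8 is down to just 5. So r5c8=5.
Step 34. [r9c3∈{1}] r9c3 is down to just 1 ⇒ r9c3=1.
Step 35. [r1c8∈{4}] r1c8 is down to just 4. So r1c8=4.
Step 36. [r8c2∈{3}] r8c2 is down to just 3. So r8c2=3.
Step 37. [r9c7∈{6}] only 6 remains possible at r9c7 ⇒ r9c7=6.
Step 38. [r7c7∈{8}] r7c7's peers cover all but 8 ⇒ r7c7=8.
Step 39. [r1c4∈{3}] r1c4 is down to just 3. So r1c4=3.
Step 40. [r6c3∈{6}] r6c3 has the single candidate 6, so r6c3=6.
Step 41. [r9c8∈{7}] r9c8 has the single candidate 7. So r9c8=7.
Step 42. [r8c9∈{2}] only 2 remains possible at r8c9, so r8c9=2.
Step 43. [r8c3∈{4}] r8c3's peers cover all but 4, so r8c3=4.
Step 44. [r7c8∈{3}] r7c8 is down to just 3 ⇒ r7c8=3.
Step 45. [r5c5∈{9}] r5c5 has the single candidate 9. So r5c5=9.
Step 46. [r3c6∈{4}] only 4 remains possible at r3c6 ⇒ r3c6=4.

Answer: 7 6 2 3 8 1 9 4 5 / 4 5 8 9 7 2 3 6 1 / 1 9 3 6 5 4 7 2 8 / 5 1 9 7 2 6 4 8 3 / 8 4 7 1 9 3 2 5 6 / 3 2 6 5 4 8 1 9 7 / 6 7 5 2 1 9 8 3 4 / 9 3 4 8 6 7 5 1 2 / 2 8 1 4 3 5 6 7 9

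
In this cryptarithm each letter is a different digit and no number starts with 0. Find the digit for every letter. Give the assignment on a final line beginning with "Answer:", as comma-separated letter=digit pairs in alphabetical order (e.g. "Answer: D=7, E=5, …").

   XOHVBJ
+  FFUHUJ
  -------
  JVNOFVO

Step 1. [col 1: J + J ≡ O (mod 10)] column 1 (J + J ≡ O (mod 10), carry-in 0) doesn't pin J yet; pick J=1 and continue, so J=1.
Step 2. [col 1: J + J ≡ O (mod 10)] from column 1 (J=1, carry-in 0, digits 1 already taken and all letters distinct): O must equal 2, so O=2.
Step 3. [col 2: B + U ≡ V (mod 10)] no forcing yet in column 2 (carry-in 0); U=7 is free and consistent — try it, so U=7.
Step 4. [col 2: B + U ≡ V (mod 10)] several values work for B in column 2 (B + U ≡ V (mod 10), carry-in 0); try B=3. So B=3.
Step 5. [col 2: B + U ≡ V (mod 10)] from column 2 (B=3, U=7, carry-in 0, digits 1,2,3,7 already taken and all letters distinct): V must equal 0 ⇒ V=0.
Step 6. [col 3: V + H ≡ F (mod 10)] F=6 is one option consistent with column 3 (V + H ≡ F (mod 10), carry-in 1) — take it. So F=6.
Step 7. [col 3: V + H ≡ F (mod 10)] from column 3 (V=0, F=6, carry-in 1, digits 0,1,2,3,6,7 already taken and all letters distinct): H must equal 5. So H=5.
Step 8. [col 5: O + F ≡ N (mod 10)] column 5 reads O+F+carry(1)=N with O=2, F=6; with digits 0,1,2,3,5,6,7 already taken and all letters distinct, the only value for N is 9. So N=9.
Step 9. [col 6: X + F ≡ V (mod 10)] column 6 reads X+F+carry(0)=V with F=6, V=0; with digits 0,1,2,3,5,6,7,9 already taken and all letters distinct, the only value for X is 4, so X=4.

Answer: B=3, F=6, H=5, J=1, N=9, O=2, U=7, V=0, X=4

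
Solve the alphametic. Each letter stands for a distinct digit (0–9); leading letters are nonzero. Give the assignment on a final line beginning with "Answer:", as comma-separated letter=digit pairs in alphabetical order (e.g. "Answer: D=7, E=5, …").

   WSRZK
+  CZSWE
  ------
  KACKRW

Step 1. [col 1: K + E ≡ W (mod 10)] several values work for E in column 1 (K + E ≡ W (mod 10), carry-in 0); try E=4, so E=4.
Step 2. [col 1: K + E ≡ W (mod 10)] several values work for K in column 1 (K + E ≡ W (mod 10), carry-in 0); try K=1 ⇒ K=1.
Step 3. [col 1: K + E ≡ W (mod 10)] column 1: given K=1, E=4, carry-in 0, and digits 1,4 already taken and all letters distinct, K+E≡W (mod 10) forces W=5 ⇒ W=5.
Step 4. [col 2: Z + W ≡ R (mod 10)] several values work for R in column 2 (Z + W ≡ R (mod 10), carry-in 0); try R=3. So R=3.
Step 5. [col 2: Z + W ≡ R (mod 10)] from column 2 (W=5, R=3, carry-in 0, digits 1,3,4,5 already taken and all letters distinct): Z must equal 8 ⇒ Z=8.
Step 6. [col 3: R + S ≡ K (mod 10)] column 3 reads R+S+carry(1)=K with R=3, K=1; with digits 1,3,4,5,8 already taken and all letters distinct, the only value for S is 7, so S=7.
Step 7. [col 4: S + Z ≡ C (mod 10)] in column 4 we have S+Z≡C with carry-in 1; given S=7, Z=8 and digits 1,3,4,5,7,8 already taken and all letters distinct, that pins C to 6, so C=6.
Step 8. [col 5: W + C ≡ A (mod 10)] column 5 reads W+C+carry(1)=A with W=5, C=6; with digits 1,3,4,5,6,7,8 already taken and all letters distinct, the only value for A is 2, so A=2.

Answer: A=2, C=6, E=4, K=1, R=3, S=7, W=5, Z=8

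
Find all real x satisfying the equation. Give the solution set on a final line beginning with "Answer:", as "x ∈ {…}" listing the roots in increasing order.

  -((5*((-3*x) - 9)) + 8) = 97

Step 1. [-((5*((-3*x) - 9)) + 8) = 97] flip signs both sides ⇒ neg: (5*((-3*x) - 9)) + 8 = -97.
Step 2. [(5*((-3*x) - 9)) + 8 = -97] subtract 8: x sits inside (… + 8), so sub: 5*((-3*x) - 9) = -105.
Step 3. [5*((-3*x) - 9) = -105] leading coefficient 5: divide by 5. So div: (-3*x) - 9 = -21.
Step 4. [(-3*x) - 9 = -21] 9 comes off first (add 9) ⇒ sub: -3*x = -12.
Step 5. [-3*x = -12] -3·(inner) — divide through by -3 ⇒ div: x = 4.

Answer: x ∈ {4}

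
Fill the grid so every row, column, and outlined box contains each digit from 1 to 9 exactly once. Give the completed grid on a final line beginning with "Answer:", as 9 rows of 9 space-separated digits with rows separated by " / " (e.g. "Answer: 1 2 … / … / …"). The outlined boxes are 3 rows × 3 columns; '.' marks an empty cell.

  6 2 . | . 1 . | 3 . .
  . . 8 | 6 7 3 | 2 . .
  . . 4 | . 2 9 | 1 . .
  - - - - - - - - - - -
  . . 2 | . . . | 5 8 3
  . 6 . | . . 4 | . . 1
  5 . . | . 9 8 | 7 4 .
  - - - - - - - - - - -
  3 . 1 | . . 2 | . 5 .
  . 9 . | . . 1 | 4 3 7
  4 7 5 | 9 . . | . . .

Step 1. [r9c6∈{6}] nothing but 6 survives at r9c6, so r9c6=6.
Step 2. [r7c2∈{8}] only 8 remains possible at r7c2. So r7c2=8.
Step 3. [r4c1∈{1,7,9}] 9 has one home in row 4: r4c1. So r4c1=9.
Step 4. [r1c4∈{4,5,8}] across box 2, 4 lands solely at r1c4 ⇒ r1c4=4.
Step 5. [r1c9∈{5,8,9}] r1c9 is the only open cell in row 1 admitting 8. So r1c9=8.
Step 6. [r6c3∈{3}] nothing but 3 survives at r6c3. So r6c3=3.
Step 7. [r5c4∈{2,3,5,7}] 3 has one home in col 4: r5c4. So r5c4=3.
Step 8. [r6c2∈{1}] r6c2 has the single candidate 1. So r6c2=1.
Step 9. [r3c1∈{7}] r3c1 has the single candidate 7. So r3c1=7.
Step 10. [r2c8∈{9}] r2c8 is down to just 9, so r2c8=9.
Step 11. [r6c9∈{2,6}] r6c9 is the only open cell in row 6 admitting 6, so r6c9=6.
Step 12. [r3c9∈{5}] only 5 remains possible at r3c9. So r3c9=5.
Step 13. [r8c4∈{5,8}] col 4 places 5 nowhere but r8c4. So r8c4=5.
Step 14. [r7c9∈{9}] r7c9 is down to just 9, so r7c9=9.
Step 15. [r9c8∈{1,2}] row 9 places 1 nowhere but r9c8. So r9c8=1.
Step 16. [r4c6∈{7}] r4c6 has the single candidate 7 ⇒ r4c6=7.
Step 17. [r9c5∈{3,8}] r9c5 is the only open cell in row 9 admitting 3. So r9c5=3.
Step 18. [r2c1∈{1}] only 1 remains possible at r2c1, so r2c1=1.
Step 19. [r6c4∈{2}] r6c4 is down to just 2, so r6c4=2.
Step 20. [r3c2∈{3}] r3c2 is down to just 3 ⇒ r3c2=3.
Step 21. [r2c2∈{5}] r2c2 is down to just 5 ⇒ r2c2=5.
Step 22. [r8c5∈{8}] nothing but 8 survives at r8c5, so r8c5=8.
Step 23. [r1c6∈{5}] r1c6 is down to just 5 ⇒ r1c6=5.
Step 24. [r4c2∈{4}] r4c2 has the single candidate 4, so r4c2=4.
Step 25. [r1c8∈{7}] r1c8's peers cover all but 7. So r1c8=7.
Step 26. [r5c5∈{5}] r5c5's peers cover all but 5. So r5c5=5.
Step 27. [r3c4∈{8}] r3c4's peers cover all but 8 ⇒ r3c4=8.
Step 28. [r7c4∈{7}] r7c4 is down to just 7. So r7c4=7.
Step 29. [r4c4∈{1}] r4c4 has the single candidate 1, so r4c4=1.
Step 30. [r5c1∈{8}] nothing but 8 survives at r5c1. So r5c1=8.
Step 31. [r9c7∈{8}] r9c7 has the single candidate 8, so r9c7=8.
Step 32. [r4c5∈{6}] r4c5 is down to just 6. So r4c5=6.
Step 33. [r7c5∈{4}] r7c5 is down to just 4, so r7c5=4.
Step 34. [r9c9∈{2}] r9c9's peers cover all but 2. So r9c9=2.
Step 35. [r7c7∈{6}] r7c7 is down to just 6, so r7c7=6.
Step 36. [r3c8∈{6}] r3c8 is down to just 6. So r3c8=6.
Step 37. [r1c3∈{9}] r1c3's peers cover all but 9. So r1c3=9.
Step 38. [r5c8∈{2}] r5c8 has the single candidate 2. So r5c8=2.
Step 39. [r8c3∈{6}] r8c3 has the single candidate 6 ⇒ r8c3=6.
Step 40. [r5c3∈{7}] only 7 remains possible at r5c3, so r5c3=7.
Step 41. [r2c9∈{4}] r2c9's peers cover all but 4 ⇒ r2c9=4.
Step 42. [r5c7∈{9}] r5c7's peers cover all but 9. So r5c7=9.
Step 43. [r8c1∈{2}] r8c1 has the single candidate 2 ⇒ r8c1=2.

Answer: 6 2 9 4 1 5 3 7 8 / 1 5 8 6 7 3 2 9 4 / 7 3 4 8 2 9 1 6 5 / 9 4 2 1 6 7 5 8 3 / 8 6 7 3 5 4 9 2 1 / 5 1 3 2 9 8 7 4 6 / 3 8 1 7 4 2 6 5 9 / 2 9 6 5 8 1 4 3 7 / 4 7 5 9 3 6 8 1 2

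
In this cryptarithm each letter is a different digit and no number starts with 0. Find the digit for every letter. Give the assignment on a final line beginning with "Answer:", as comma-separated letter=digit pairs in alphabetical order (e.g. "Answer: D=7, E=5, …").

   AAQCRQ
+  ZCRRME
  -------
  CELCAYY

Step 1. [col 1: Q + E ≡ Y (mod 10)] Y=9 is one option consistent with column 1 (Q + E ≡ Y (mod 10), carry-in 0) — take it. So Y=9.
Step 2. [C] the sum has 7 digits but both addends have 6; that extra leading digit C is the final carry, namely 1, so C=1.
Step 3. [col 1: Q + E ≡ Y (mod 10)] column 1 (Q + E ≡ Y (mod 10), carry-in 0) doesn't pin E yet; pick E=5 and continue ⇒ E=5.
Step 4. [col 1: Q + E ≡ Y (mod 10)] in column 1 we have Q+E≡Y with carry-in 0; given E=5, Y=9 and digits 1,5,9 already taken and all letters distinct, that pins Q to 4. So Q=4.
Step 5. [col 2: R + M ≡ Y (mod 10)] no forcing yet in column 2 (carry-in 0); R=7 is free and consistent — try it ⇒ R=7.
Step 6. [col 2: R + M ≡ Y (mod 10)] from column 2 (R=7, Y=9, carry-in 0, digits 1,4,5,7,9 already taken and all letters distinct): M must equal 2. So M=2.
Step 7. [col 3: C + R ≡ A (mod 10)] in column 3 we have C+R≡A with carry-in 0; given C=1, R=7 and digits 1,2,4,5,7,9 already taken and all letters distinct, that pins A to 8. So A=8.
Step 8. [col 5: A + C ≡ L (mod 10)] from column 5 (A=8, C=1, carry-in 1, digits 1,2,4,5,7,8,9 already taken and all letters distinct): L must equal 0 ⇒ L=0.
Step 9. [col 6: A + Z ≡ E (mod 10)] column 6: given A=8, E=5, carry-in 1, and digits 0,1,2,4,5,7,8,9 already taken and all letters distinct, A+Z≡E (mod 10) forces Z=6. So Z=6.

Answer: A=8, C=1, E=5, L=0, M=2, Q=4, R=7, Y=9, Z=6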